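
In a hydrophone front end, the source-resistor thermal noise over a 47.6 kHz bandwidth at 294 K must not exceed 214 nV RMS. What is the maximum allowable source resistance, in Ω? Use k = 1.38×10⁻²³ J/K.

59.3 Ω

Johnson–Nyquist: V_n = √(4kTRB) ⇒ R = V_n² / (4kTB)
4kTB = 4 × 1.38×10⁻²³ × 294 × 4.76×10⁴ = 7.72×10⁻¹⁶
R = (2.14×10⁻⁷)² / 7.72×10⁻¹⁶ = 5.93×10¹ Ω = 59.3 Ω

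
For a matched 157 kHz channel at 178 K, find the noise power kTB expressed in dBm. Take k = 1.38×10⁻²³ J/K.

−124.1 dBm

P_n = kTB = 1.38×10⁻²³ × 178 × 1.57×10⁵ = 3.86×10⁻¹⁶ W
In dBm: 10 log₁₀(3.86×10⁻¹⁶ / 10⁻³) = −124.1 dBm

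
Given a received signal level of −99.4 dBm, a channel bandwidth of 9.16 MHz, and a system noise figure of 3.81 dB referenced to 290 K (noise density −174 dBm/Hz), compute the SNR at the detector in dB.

1.2 dB

Noise floor: N = −174 + 10 log₁₀(B) + NF
10 log₁₀(9.16×10⁶) = 69.62 dB
N = −174 + 69.62 + 3.81 = −100.57 dBm
SNR = P_sig − N = −99.4 − (−100.57) = 1.17 dB → 1.2 dB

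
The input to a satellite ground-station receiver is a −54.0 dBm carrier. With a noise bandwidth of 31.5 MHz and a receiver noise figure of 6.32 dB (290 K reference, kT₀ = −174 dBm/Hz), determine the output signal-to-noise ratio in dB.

38.7 dB

Noise floor: N = −174 + 10 log₁₀(B) + NF
10 log₁₀(3.15×10⁷) = 74.98 dB
N = −174 + 74.98 + 6.32 = −92.70 dBm
SNR = P_sig − N = −54.0 − (−92.70) = 38.70 dB → 38.7 dB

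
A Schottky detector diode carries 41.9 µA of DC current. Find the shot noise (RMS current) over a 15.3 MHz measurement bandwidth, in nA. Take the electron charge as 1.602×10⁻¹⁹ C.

I_n = √(2qI·B)
2qI·B = 2 × 1.602×10⁻¹⁹ × 4.19×10⁻⁵ × 1.53×10⁷ = 2.05×10⁻¹⁶ A²
I_n = √(2.05×10⁻¹⁶) = 1.43×10⁻⁸ A = 14.3 nA

14.3 nA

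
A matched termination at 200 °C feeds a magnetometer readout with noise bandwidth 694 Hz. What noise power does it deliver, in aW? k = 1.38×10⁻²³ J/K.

4.53 aW

T = 200 °C + 273.15 = 473.15 K
P_n = kTB = 1.38×10⁻²³ × 473.15 × 6.94×10² = 4.53×10⁻¹⁸ W = 4.53 aW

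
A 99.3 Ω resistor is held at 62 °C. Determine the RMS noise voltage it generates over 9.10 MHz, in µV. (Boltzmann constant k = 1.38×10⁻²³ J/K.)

T = 62 °C + 273.15 = 335.15 K
V_n = √(4kTRB)
4kTRB = 4 × 1.38×10⁻²³ × 335.15 × 9.93×10¹ × 9.10×10⁶ = 1.67×10⁻¹¹ V²
V_n = √(1.67×10⁻¹¹) = 4.09×10⁻⁶ V = 4.09 µV

4.09 µV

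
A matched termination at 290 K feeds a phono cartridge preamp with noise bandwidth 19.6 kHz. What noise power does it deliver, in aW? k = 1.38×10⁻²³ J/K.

78.4 aW

P_n = kTB = 1.38×10⁻²³ × 290 × 1.96×10⁴ = 7.84×10⁻¹⁷ W = 78.4 aW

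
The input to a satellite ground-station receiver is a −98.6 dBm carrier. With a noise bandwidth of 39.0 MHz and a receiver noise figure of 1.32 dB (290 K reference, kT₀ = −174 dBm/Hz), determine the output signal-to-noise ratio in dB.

−1.8 dB

Noise floor: N = −174 + 10 log₁₀(B) + NF
10 log₁₀(3.90×10⁷) = 75.91 dB
N = −174 + 75.91 + 1.32 = −96.77 dBm
SNR = P_sig − N = −98.6 − (−96.77) = −1.83 dB → −1.8 dB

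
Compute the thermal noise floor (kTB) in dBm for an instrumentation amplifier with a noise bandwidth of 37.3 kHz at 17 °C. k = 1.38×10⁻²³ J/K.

T = 17 °C + 273.15 = 290.15 K
P_n = kTB = 1.38×10⁻²³ × 290.15 × 3.73×10⁴ = 1.49×10⁻¹⁶ W
In dBm: 10 log₁₀(1.49×10⁻¹⁶ / 10⁻³) = −128.3 dBm

−128.3 dBm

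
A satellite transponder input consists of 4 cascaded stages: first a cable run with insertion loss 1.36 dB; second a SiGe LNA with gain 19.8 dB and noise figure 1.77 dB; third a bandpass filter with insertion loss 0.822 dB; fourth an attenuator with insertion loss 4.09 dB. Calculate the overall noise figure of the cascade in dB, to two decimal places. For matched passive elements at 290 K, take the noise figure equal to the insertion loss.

3.19 dB

Convert to linear (a loss of L dB is a gain of −L dB): F_i = 10^(NF_i/10), G_i = 10^(G_i,dB/10)
  Stage 1: F_1 = 10^(1.36/10) = 1.368, G_1 = 10^(−1.36/10) = 0.7311
  Stage 2: F_2 = 10^(1.77/10) = 1.503, G_2 = 10^(19.8/10) = 95.50
  Stage 3: F_3 = 10^(0.822/10) = 1.208, G_3 = 10^(−0.822/10) = 0.8276
  Stage 4: F_4 = 10^(4.09/10) = 2.564, G_4 = 10^(−4.09/10) = 0.3899
Friis cascade:
  F = 1.368 + (1.503 − 1)/0.7311 + (1.208 − 1)/69.82 + (2.564 − 1)/57.78 = 2.086
NF = 10 log₁₀(2.086) = 3.19 dB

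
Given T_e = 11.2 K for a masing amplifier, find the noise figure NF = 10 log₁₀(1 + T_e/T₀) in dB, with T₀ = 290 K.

F = 1 + T_e/T₀ = 1 + 11.2/290 = 1.03862
NF = 10 log₁₀(1.03862) = 0.165 dB

0.165 dB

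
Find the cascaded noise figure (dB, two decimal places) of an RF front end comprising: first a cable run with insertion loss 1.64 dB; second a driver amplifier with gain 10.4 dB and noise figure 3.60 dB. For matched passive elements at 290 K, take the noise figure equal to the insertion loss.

5.24 dB

Convert to linear (a loss of L dB is a gain of −L dB): F_i = 10^(NF_i/10), G_i = 10^(G_i,dB/10)
  Stage 1: F_1 = 10^(1.64/10) = 1.459, G_1 = 10^(−1.64/10) = 0.6855
  Stage 2: F_2 = 10^(3.60/10) = 2.291, G_2 = 10^(10.4/10) = 10.96
Friis cascade:
  F = 1.459 + (2.291 − 1)/0.6855 = 3.342
NF = 10 log₁₀(3.342) = 5.24 dB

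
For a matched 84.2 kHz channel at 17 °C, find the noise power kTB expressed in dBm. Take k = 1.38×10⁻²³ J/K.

T = 17 °C + 273.15 = 290.15 K
P_n = kTB = 1.38×10⁻²³ × 290.15 × 8.42×10⁴ = 3.37×10⁻¹⁶ W
In dBm: 10 log₁₀(3.37×10⁻¹⁶ / 10⁻³) = −124.7 dBm

−124.7 dBm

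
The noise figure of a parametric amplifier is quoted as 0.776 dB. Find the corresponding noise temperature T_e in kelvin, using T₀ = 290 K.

56.7 K

F = 10^(0.776/10) = 1.19564
T_e = (F − 1)·T₀ = (1.19564 − 1) × 290 = 56.7 K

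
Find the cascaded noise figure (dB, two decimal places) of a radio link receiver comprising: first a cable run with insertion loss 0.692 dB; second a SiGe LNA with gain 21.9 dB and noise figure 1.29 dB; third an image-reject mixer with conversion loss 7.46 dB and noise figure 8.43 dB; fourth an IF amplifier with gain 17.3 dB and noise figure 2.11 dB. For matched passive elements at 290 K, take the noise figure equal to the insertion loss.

Convert to linear (a loss of L dB is a gain of −L dB): F_i = 10^(NF_i/10), G_i = 10^(G_i,dB/10)
  Stage 1: F_1 = 10^(0.692/10) = 1.173, G_1 = 10^(−0.692/10) = 0.8527
  Stage 2: F_2 = 10^(1.29/10) = 1.346, G_2 = 10^(21.9/10) = 154.9
  Stage 3: F_3 = 10^(8.43/10) = 6.966, G_3 = 10^(−7.46/10) = 0.1795
  Stage 4: F_4 = 10^(2.11/10) = 1.626, G_4 = 10^(17.3/10) = 53.70
Friis cascade:
  F = 1.173 + (1.346 − 1)/0.8527 + (6.966 − 1)/132.1 + (1.626 − 1)/23.70 = 1.650
NF = 10 log₁₀(1.650) = 2.17 dB

2.17 dB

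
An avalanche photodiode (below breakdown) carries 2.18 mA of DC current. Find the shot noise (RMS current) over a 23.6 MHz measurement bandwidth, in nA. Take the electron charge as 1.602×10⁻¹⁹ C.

I_n = √(2qI·B)
2qI·B = 2 × 1.602×10⁻¹⁹ × 2.18×10⁻³ × 2.36×10⁷ = 1.65×10⁻¹⁴ A²
I_n = √(1.65×10⁻¹⁴) = 1.28×10⁻⁷ A = 128 nA

128 nA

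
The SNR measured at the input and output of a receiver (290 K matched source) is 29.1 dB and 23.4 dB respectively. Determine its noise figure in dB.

NF (dB) = SNR_in(dB) − SNR_out(dB) when the source is at T₀
NF = 29.1 − 23.4 = 5.7 dB

5.7 dB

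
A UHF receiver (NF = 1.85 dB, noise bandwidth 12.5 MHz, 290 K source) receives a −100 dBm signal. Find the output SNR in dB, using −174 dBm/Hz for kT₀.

Noise floor: N = −174 + 10 log₁₀(B) + NF
10 log₁₀(1.25×10⁷) = 70.97 dB
N = −174 + 70.97 + 1.85 = −101.18 dBm
SNR = P_sig − N = −100 − (−101.18) = 1.18 dB → 1.2 dB

1.2 dB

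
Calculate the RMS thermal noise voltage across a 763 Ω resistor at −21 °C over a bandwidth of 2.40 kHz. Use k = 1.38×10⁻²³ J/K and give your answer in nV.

160 nV

T = −21 °C + 273.15 = 252.15 K
V_n = √(4kTRB)
4kTRB = 4 × 1.38×10⁻²³ × 252.15 × 7.63×10² × 2.40×10³ = 2.55×10⁻¹⁴ V²
V_n = √(2.55×10⁻¹⁴) = 1.60×10⁻⁷ V = 160 nV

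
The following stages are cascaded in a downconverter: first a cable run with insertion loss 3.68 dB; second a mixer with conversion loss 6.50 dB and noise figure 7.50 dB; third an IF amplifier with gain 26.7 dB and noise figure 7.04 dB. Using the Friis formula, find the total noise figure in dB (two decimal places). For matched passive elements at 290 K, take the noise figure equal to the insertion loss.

Convert to linear (a loss of L dB is a gain of −L dB): F_i = 10^(NF_i/10), G_i = 10^(G_i,dB/10)
  Stage 1: F_1 = 10^(3.68/10) = 2.333, G_1 = 10^(−3.68/10) = 0.4285
  Stage 2: F_2 = 10^(7.50/10) = 5.623, G_2 = 10^(−6.50/10) = 0.2239
  Stage 3: F_3 = 10^(7.04/10) = 5.058, G_3 = 10^(26.7/10) = 467.7
Friis cascade:
  F = 2.333 + (5.623 − 1)/0.4285 + (5.058 − 1)/0.09594 = 55.42
NF = 10 log₁₀(55.42) = 17.44 dB

17.44 dB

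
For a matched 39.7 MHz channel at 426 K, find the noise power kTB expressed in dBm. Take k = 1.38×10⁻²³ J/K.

−96.3 dBm

P_n = kTB = 1.38×10⁻²³ × 426 × 3.97×10⁷ = 2.33×10⁻¹³ W
In dBm: 10 log₁₀(2.33×10⁻¹³ / 10⁻³) = −96.3 dBm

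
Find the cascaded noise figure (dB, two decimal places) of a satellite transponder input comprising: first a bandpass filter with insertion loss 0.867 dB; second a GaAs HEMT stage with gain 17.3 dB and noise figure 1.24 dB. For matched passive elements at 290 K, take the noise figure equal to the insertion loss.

2.11 dB

Convert to linear (a loss of L dB is a gain of −L dB): F_i = 10^(NF_i/10), G_i = 10^(G_i,dB/10)
  Stage 1: F_1 = 10^(0.867/10) = 1.221, G_1 = 10^(−0.867/10) = 0.8190
  Stage 2: F_2 = 10^(1.24/10) = 1.330, G_2 = 10^(17.3/10) = 53.70
Friis cascade:
  F = 1.221 + (1.330 − 1)/0.8190 = 1.624
NF = 10 log₁₀(1.624) = 2.11 dB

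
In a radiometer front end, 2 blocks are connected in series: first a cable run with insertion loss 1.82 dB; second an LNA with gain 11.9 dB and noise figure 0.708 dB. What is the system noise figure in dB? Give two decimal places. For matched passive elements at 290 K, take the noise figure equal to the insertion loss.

2.53 dB

Convert to linear (a loss of L dB is a gain of −L dB): F_i = 10^(NF_i/10), G_i = 10^(G_i,dB/10)
  Stage 1: F_1 = 10^(1.82/10) = 1.521, G_1 = 10^(−1.82/10) = 0.6577
  Stage 2: F_2 = 10^(0.708/10) = 1.177, G_2 = 10^(11.9/10) = 15.49
Friis cascade:
  F = 1.521 + (1.177 − 1)/0.6577 = 1.790
NF = 10 log₁₀(1.790) = 2.53 dB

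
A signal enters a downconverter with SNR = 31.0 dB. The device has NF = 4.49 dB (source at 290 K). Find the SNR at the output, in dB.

By definition F = SNR_in/SNR_out, so in dB: SNR_out = SNR_in − NF
SNR_out = 31.0 − 4.49 = 26.51 dB

26.51 dB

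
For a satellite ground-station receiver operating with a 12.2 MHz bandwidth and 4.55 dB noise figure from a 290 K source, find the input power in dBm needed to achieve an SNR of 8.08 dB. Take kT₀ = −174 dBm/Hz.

Sensitivity = −174 + 10 log₁₀(B) + NF + SNR_min
= −174 + 70.86 + 4.55 + 8.08
= −90.51 dBm → −90.5 dBm

−90.5 dBm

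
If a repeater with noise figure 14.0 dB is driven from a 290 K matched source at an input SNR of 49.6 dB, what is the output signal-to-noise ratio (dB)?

35.6 dB

By definition F = SNR_in/SNR_out, so in dB: SNR_out = SNR_in − NF
SNR_out = 49.6 − 14.0 = 35.6 dB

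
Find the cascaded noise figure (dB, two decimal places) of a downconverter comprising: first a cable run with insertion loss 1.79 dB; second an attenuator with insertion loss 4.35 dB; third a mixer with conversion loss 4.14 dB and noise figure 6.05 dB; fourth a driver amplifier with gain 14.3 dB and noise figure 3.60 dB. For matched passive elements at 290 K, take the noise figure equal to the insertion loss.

Convert to linear (a loss of L dB is a gain of −L dB): F_i = 10^(NF_i/10), G_i = 10^(G_i,dB/10)
  Stage 1: F_1 = 10^(1.79/10) = 1.510, G_1 = 10^(−1.79/10) = 0.6622
  Stage 2: F_2 = 10^(4.35/10) = 2.723, G_2 = 10^(−4.35/10) = 0.3673
  Stage 3: F_3 = 10^(6.05/10) = 4.027, G_3 = 10^(−4.14/10) = 0.3855
  Stage 4: F_4 = 10^(3.60/10) = 2.291, G_4 = 10^(14.3/10) = 26.92
Friis cascade:
  F = 1.510 + (2.723 − 1)/0.6622 + (4.027 − 1)/0.2432 + (2.291 − 1)/0.09376 = 30.33
NF = 10 log₁₀(30.33) = 14.82 dB

14.82 dB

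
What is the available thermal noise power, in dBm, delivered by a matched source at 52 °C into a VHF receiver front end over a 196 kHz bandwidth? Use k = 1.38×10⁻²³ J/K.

−120.6 dBm

T = 52 °C + 273.15 = 325.15 K
P_n = kTB = 1.38×10⁻²³ × 325.15 × 1.96×10⁵ = 8.79×10⁻¹⁶ W
In dBm: 10 log₁₀(8.79×10⁻¹⁶ / 10⁻³) = −120.6 dBm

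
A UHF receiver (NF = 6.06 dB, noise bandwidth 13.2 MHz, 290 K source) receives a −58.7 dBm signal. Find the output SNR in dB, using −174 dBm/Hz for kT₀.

Noise floor: N = −174 + 10 log₁₀(B) + NF
10 log₁₀(1.32×10⁷) = 71.21 dB
N = −174 + 71.21 + 6.06 = −96.73 dBm
SNR = P_sig − N = −58.7 − (−96.73) = 38.03 dB → 38.0 dB

38.0 dB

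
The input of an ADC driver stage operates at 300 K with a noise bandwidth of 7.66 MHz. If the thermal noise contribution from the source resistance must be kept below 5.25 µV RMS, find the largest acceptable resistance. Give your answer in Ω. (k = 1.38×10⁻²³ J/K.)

Johnson–Nyquist: V_n = √(4kTRB) ⇒ R = V_n² / (4kTB)
4kTB = 4 × 1.38×10⁻²³ × 300 × 7.66×10⁶ = 1.27×10⁻¹³
R = (5.25×10⁻⁶)² / 1.27×10⁻¹³ = 2.17×10² Ω = 217 Ω

217 Ω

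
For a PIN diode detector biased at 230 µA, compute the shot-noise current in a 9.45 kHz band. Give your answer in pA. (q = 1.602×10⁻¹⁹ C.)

834 pA

I_n = √(2qI·B)
2qI·B = 2 × 1.602×10⁻¹⁹ × 2.30×10⁻⁴ × 9.45×10³ = 6.96×10⁻¹⁹ A²
I_n = √(6.96×10⁻¹⁹) = 8.34×10⁻¹⁰ A = 834 pA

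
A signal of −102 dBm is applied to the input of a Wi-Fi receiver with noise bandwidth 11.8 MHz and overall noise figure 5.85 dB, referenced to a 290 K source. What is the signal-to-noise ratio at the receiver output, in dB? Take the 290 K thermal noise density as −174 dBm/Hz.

−4.6 dB

Noise floor: N = −174 + 10 log₁₀(B) + NF
10 log₁₀(1.18×10⁷) = 70.72 dB
N = −174 + 70.72 + 5.85 = −97.43 dBm
SNR = P_sig − N = −102 − (−97.43) = −4.57 dB → −4.6 dB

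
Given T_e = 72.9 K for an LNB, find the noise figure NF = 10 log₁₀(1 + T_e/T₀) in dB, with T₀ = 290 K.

0.974 dB

F = 1 + T_e/T₀ = 1 + 72.9/290 = 1.25138
NF = 10 log₁₀(1.25138) = 0.974 dB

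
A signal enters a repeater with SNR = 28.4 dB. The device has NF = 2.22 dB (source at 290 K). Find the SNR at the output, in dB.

26.18 dB

By definition F = SNR_in/SNR_out, so in dB: SNR_out = SNR_in − NF
SNR_out = 28.4 − 2.22 = 26.18 dB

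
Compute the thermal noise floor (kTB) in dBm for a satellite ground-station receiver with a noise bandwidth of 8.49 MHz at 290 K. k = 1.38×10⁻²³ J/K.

P_n = kTB = 1.38×10⁻²³ × 290 × 8.49×10⁶ = 3.40×10⁻¹⁴ W
In dBm: 10 log₁₀(3.40×10⁻¹⁴ / 10⁻³) = −104.7 dBm

−104.7 dBm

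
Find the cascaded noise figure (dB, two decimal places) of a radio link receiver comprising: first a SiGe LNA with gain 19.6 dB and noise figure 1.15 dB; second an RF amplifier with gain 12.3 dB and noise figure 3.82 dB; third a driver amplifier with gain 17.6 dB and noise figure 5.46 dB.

1.21 dB

Convert to linear (a loss of L dB is a gain of −L dB): F_i = 10^(NF_i/10), G_i = 10^(G_i,dB/10)
  Stage 1: F_1 = 10^(1.15/10) = 1.303, G_1 = 10^(19.6/10) = 91.20
  Stage 2: F_2 = 10^(3.82/10) = 2.410, G_2 = 10^(12.3/10) = 16.98
  Stage 3: F_3 = 10^(5.46/10) = 3.516, G_3 = 10^(17.6/10) = 57.54
Friis cascade:
  F = 1.303 + (2.410 − 1)/91.20 + (3.516 − 1)/1549 = 1.320
NF = 10 log₁₀(1.320) = 1.21 dB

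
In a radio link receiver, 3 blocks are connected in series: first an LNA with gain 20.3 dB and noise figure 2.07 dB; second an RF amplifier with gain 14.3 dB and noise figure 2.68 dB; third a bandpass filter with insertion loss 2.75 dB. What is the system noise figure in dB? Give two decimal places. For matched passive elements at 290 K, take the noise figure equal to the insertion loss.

2.09 dB

Convert to linear (a loss of L dB is a gain of −L dB): F_i = 10^(NF_i/10), G_i = 10^(G_i,dB/10)
  Stage 1: F_1 = 10^(2.07/10) = 1.611, G_1 = 10^(20.3/10) = 107.2
  Stage 2: F_2 = 10^(2.68/10) = 1.854, G_2 = 10^(14.3/10) = 26.92
  Stage 3: F_3 = 10^(2.75/10) = 1.884, G_3 = 10^(−2.75/10) = 0.5309
Friis cascade:
  F = 1.611 + (1.854 − 1)/107.2 + (1.884 − 1)/2884 = 1.619
NF = 10 log₁₀(1.619) = 2.09 dB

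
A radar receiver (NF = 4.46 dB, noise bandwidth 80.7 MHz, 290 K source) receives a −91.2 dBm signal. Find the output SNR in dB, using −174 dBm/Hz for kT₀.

Noise floor: N = −174 + 10 log₁₀(B) + NF
10 log₁₀(8.07×10⁷) = 79.07 dB
N = −174 + 79.07 + 4.46 = −90.47 dBm
SNR = P_sig − N = −91.2 − (−90.47) = −0.73 dB → −0.7 dB

−0.7 dB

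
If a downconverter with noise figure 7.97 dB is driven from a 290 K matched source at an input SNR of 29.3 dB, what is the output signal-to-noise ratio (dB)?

21.33 dB

By definition F = SNR_in/SNR_out, so in dB: SNR_out = SNR_in − NF
SNR_out = 29.3 − 7.97 = 21.33 dB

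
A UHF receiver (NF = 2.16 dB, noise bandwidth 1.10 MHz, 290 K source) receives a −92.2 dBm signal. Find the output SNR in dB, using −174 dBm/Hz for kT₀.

19.2 dB

Noise floor: N = −174 + 10 log₁₀(B) + NF
10 log₁₀(1.10×10⁶) = 60.41 dB
N = −174 + 60.41 + 2.16 = −111.43 dBm
SNR = P_sig − N = −92.2 − (−111.43) = 19.23 dB → 19.2 dB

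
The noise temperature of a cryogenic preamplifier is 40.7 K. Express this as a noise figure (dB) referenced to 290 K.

0.570 dB

F = 1 + T_e/T₀ = 1 + 40.7/290 = 1.14034
NF = 10 log₁₀(1.14034) = 0.570 dB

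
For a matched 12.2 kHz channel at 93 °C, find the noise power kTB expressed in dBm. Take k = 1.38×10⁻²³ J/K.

T = 93 °C + 273.15 = 366.15 K
P_n = kTB = 1.38×10⁻²³ × 366.15 × 1.22×10⁴ = 6.16×10⁻¹⁷ W
In dBm: 10 log₁₀(6.16×10⁻¹⁷ / 10⁻³) = −132.1 dBm

−132.1 dBm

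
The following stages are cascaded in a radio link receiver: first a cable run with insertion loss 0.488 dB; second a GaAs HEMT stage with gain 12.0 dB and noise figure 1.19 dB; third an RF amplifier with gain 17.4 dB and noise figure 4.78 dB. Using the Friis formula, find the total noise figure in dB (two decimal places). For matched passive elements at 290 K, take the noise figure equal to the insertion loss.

2.08 dB

Convert to linear (a loss of L dB is a gain of −L dB): F_i = 10^(NF_i/10), G_i = 10^(G_i,dB/10)
  Stage 1: F_1 = 10^(0.488/10) = 1.119, G_1 = 10^(−0.488/10) = 0.8937
  Stage 2: F_2 = 10^(1.19/10) = 1.315, G_2 = 10^(12.0/10) = 15.85
  Stage 3: F_3 = 10^(4.78/10) = 3.006, G_3 = 10^(17.4/10) = 54.95
Friis cascade:
  F = 1.119 + (1.315 − 1)/0.8937 + (3.006 − 1)/14.16 = 1.613
NF = 10 log₁₀(1.613) = 2.08 dB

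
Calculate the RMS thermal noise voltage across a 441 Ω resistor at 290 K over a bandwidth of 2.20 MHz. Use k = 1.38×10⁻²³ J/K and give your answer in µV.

V_n = √(4kTRB)
4kTRB = 4 × 1.38×10⁻²³ × 290 × 4.41×10² × 2.20×10⁶ = 1.55×10⁻¹¹ V²
V_n = √(1.55×10⁻¹¹) = 3.94×10⁻⁶ V = 3.94 µV

3.94 µV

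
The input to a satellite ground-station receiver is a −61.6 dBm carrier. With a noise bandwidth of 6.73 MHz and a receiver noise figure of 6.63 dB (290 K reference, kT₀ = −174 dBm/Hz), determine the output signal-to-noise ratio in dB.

Noise floor: N = −174 + 10 log₁₀(B) + NF
10 log₁₀(6.73×10⁶) = 68.28 dB
N = −174 + 68.28 + 6.63 = −99.09 dBm
SNR = P_sig − N = −61.6 − (−99.09) = 37.49 dB → 37.5 dB

37.5 dB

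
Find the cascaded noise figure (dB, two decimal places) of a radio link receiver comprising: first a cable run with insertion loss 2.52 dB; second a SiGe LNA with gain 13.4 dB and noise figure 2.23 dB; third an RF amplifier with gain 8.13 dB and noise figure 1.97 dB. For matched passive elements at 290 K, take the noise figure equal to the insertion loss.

Convert to linear (a loss of L dB is a gain of −L dB): F_i = 10^(NF_i/10), G_i = 10^(G_i,dB/10)
  Stage 1: F_1 = 10^(2.52/10) = 1.786, G_1 = 10^(−2.52/10) = 0.5598
  Stage 2: F_2 = 10^(2.23/10) = 1.671, G_2 = 10^(13.4/10) = 21.88
  Stage 3: F_3 = 10^(1.97/10) = 1.574, G_3 = 10^(8.13/10) = 6.501
Friis cascade:
  F = 1.786 + (1.671 − 1)/0.5598 + (1.574 − 1)/12.25 = 3.032
NF = 10 log₁₀(3.032) = 4.82 dB

4.82 dB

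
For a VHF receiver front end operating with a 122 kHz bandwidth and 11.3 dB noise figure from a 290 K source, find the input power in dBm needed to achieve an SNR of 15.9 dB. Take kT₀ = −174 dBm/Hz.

−95.9 dBm

Sensitivity = −174 + 10 log₁₀(B) + NF + SNR_min
= −174 + 50.86 + 11.3 + 15.9
= −95.94 dBm → −95.9 dBm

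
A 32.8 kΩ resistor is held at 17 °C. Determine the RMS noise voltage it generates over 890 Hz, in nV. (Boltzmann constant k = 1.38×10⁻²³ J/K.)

684 nV

T = 17 °C + 273.15 = 290.15 K
V_n = √(4kTRB)
4kTRB = 4 × 1.38×10⁻²³ × 290.15 × 3.28×10⁴ × 8.90×10² = 4.68×10⁻¹³ V²
V_n = √(4.68×10⁻¹³) = 6.84×10⁻⁷ V = 684 nV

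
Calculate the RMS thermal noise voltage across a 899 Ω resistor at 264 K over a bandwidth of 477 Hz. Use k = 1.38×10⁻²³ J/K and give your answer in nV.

V_n = √(4kTRB)
4kTRB = 4 × 1.38×10⁻²³ × 264 × 8.99×10² × 4.77×10² = 6.25×10⁻¹⁵ V²
V_n = √(6.25×10⁻¹⁵) = 7.91×10⁻⁸ V = 79.1 nV

79.1 nV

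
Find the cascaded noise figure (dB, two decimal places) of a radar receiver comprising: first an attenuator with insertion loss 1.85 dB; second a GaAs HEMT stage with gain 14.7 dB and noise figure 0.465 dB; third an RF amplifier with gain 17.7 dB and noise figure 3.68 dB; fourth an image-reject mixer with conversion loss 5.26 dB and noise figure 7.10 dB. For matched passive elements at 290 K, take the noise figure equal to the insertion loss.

2.50 dB

Convert to linear (a loss of L dB is a gain of −L dB): F_i = 10^(NF_i/10), G_i = 10^(G_i,dB/10)
  Stage 1: F_1 = 10^(1.85/10) = 1.531, G_1 = 10^(−1.85/10) = 0.6531
  Stage 2: F_2 = 10^(0.465/10) = 1.113, G_2 = 10^(14.7/10) = 29.51
  Stage 3: F_3 = 10^(3.68/10) = 2.333, G_3 = 10^(17.7/10) = 58.88
  Stage 4: F_4 = 10^(7.10/10) = 5.129, G_4 = 10^(−5.26/10) = 0.2979
Friis cascade:
  F = 1.531 + (1.113 − 1)/0.6531 + (2.333 − 1)/19.28 + (5.129 − 1)/1135 = 1.777
NF = 10 log₁₀(1.777) = 2.50 dB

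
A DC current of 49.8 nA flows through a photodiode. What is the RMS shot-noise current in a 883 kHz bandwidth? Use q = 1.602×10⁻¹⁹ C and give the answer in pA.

119 pA

I_n = √(2qI·B)
2qI·B = 2 × 1.602×10⁻¹⁹ × 4.98×10⁻⁸ × 8.83×10⁵ = 1.41×10⁻²⁰ A²
I_n = √(1.41×10⁻²⁰) = 1.19×10⁻¹⁰ A = 119 pA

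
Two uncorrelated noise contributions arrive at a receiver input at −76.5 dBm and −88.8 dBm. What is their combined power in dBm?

Convert to linear, add, convert back:
P₁ = 2.24×10⁻¹¹ W, P₂ = 1.32×10⁻¹² W
P_tot = 2.37×10⁻¹¹ W → 10 log₁₀(P_tot / 10⁻³) = −76.3 dBm

−76.3 dBm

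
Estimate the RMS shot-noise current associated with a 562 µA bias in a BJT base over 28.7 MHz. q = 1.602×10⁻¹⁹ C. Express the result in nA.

I_n = √(2qI·B)
2qI·B = 2 × 1.602×10⁻¹⁹ × 5.62×10⁻⁴ × 2.87×10⁷ = 5.17×10⁻¹⁵ A²
I_n = √(5.17×10⁻¹⁵) = 7.19×10⁻⁸ A = 71.9 nA

71.9 nA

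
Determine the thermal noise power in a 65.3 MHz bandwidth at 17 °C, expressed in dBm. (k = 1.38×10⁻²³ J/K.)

T = 17 °C + 273.15 = 290.15 K
P_n = kTB = 1.38×10⁻²³ × 290.15 × 6.53×10⁷ = 2.61×10⁻¹³ W
In dBm: 10 log₁₀(2.61×10⁻¹³ / 10⁻³) = −95.8 dBm

−95.8 dBm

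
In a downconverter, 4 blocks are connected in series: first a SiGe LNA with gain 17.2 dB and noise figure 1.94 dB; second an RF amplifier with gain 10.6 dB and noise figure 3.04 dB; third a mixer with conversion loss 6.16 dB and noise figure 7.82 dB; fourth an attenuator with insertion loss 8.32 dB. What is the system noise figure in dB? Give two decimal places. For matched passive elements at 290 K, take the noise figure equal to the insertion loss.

2.12 dB

Convert to linear (a loss of L dB is a gain of −L dB): F_i = 10^(NF_i/10), G_i = 10^(G_i,dB/10)
  Stage 1: F_1 = 10^(1.94/10) = 1.563, G_1 = 10^(17.2/10) = 52.48
  Stage 2: F_2 = 10^(3.04/10) = 2.014, G_2 = 10^(10.6/10) = 11.48
  Stage 3: F_3 = 10^(7.82/10) = 6.053, G_3 = 10^(−6.16/10) = 0.2421
  Stage 4: F_4 = 10^(8.32/10) = 6.792, G_4 = 10^(−8.32/10) = 0.1472
Friis cascade:
  F = 1.563 + (2.014 − 1)/52.48 + (6.053 − 1)/602.6 + (6.792 − 1)/145.9 = 1.631
NF = 10 log₁₀(1.631) = 2.12 dB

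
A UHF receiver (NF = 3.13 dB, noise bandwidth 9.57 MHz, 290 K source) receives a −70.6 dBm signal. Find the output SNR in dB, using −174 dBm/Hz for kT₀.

30.5 dB

Noise floor: N = −174 + 10 log₁₀(B) + NF
10 log₁₀(9.57×10⁶) = 69.81 dB
N = −174 + 69.81 + 3.13 = −101.06 dBm
SNR = P_sig − N = −70.6 − (−101.06) = 30.46 dB → 30.5 dB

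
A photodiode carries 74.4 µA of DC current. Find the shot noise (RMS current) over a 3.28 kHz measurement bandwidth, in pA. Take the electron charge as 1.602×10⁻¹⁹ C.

280 pA

I_n = √(2qI·B)
2qI·B = 2 × 1.602×10⁻¹⁹ × 7.44×10⁻⁵ × 3.28×10³ = 7.82×10⁻²⁰ A²
I_n = √(7.82×10⁻²⁰) = 2.80×10⁻¹⁰ A = 280 pA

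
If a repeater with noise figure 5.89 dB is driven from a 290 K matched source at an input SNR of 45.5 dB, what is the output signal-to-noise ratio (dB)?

By definition F = SNR_in/SNR_out, so in dB: SNR_out = SNR_in − NF
SNR_out = 45.5 − 5.89 = 39.61 dB

39.61 dB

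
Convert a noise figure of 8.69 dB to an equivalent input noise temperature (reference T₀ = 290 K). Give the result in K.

F = 10^(8.69/10) = 7.39605
T_e = (F − 1)·T₀ = (7.39605 − 1) × 290 = 1855 K

1855 K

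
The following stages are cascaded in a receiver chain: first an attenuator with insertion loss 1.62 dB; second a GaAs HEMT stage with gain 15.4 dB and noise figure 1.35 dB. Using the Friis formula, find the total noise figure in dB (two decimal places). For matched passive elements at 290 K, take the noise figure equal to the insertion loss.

2.97 dB

Convert to linear (a loss of L dB is a gain of −L dB): F_i = 10^(NF_i/10), G_i = 10^(G_i,dB/10)
  Stage 1: F_1 = 10^(1.62/10) = 1.452, G_1 = 10^(−1.62/10) = 0.6887
  Stage 2: F_2 = 10^(1.35/10) = 1.365, G_2 = 10^(15.4/10) = 34.67
Friis cascade:
  F = 1.452 + (1.365 − 1)/0.6887 = 1.982
NF = 10 log₁₀(1.982) = 2.97 dB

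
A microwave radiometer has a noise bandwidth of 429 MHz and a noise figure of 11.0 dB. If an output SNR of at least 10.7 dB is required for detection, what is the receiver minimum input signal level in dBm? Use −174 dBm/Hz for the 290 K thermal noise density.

−66.0 dBm

Sensitivity = −174 + 10 log₁₀(B) + NF + SNR_min
= −174 + 86.32 + 11.0 + 10.7
= −65.98 dBm → −66.0 dBm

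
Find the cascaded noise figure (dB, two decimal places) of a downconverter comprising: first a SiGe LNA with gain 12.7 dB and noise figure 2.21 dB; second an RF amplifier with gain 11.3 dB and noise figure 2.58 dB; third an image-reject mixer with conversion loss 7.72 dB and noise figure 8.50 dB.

Convert to linear (a loss of L dB is a gain of −L dB): F_i = 10^(NF_i/10), G_i = 10^(G_i,dB/10)
  Stage 1: F_1 = 10^(2.21/10) = 1.663, G_1 = 10^(12.7/10) = 18.62
  Stage 2: F_2 = 10^(2.58/10) = 1.811, G_2 = 10^(11.3/10) = 13.49
  Stage 3: F_3 = 10^(8.50/10) = 7.079, G_3 = 10^(−7.72/10) = 0.1690
Friis cascade:
  F = 1.663 + (1.811 − 1)/18.62 + (7.079 − 1)/251.2 = 1.731
NF = 10 log₁₀(1.731) = 2.38 dB

2.38 dB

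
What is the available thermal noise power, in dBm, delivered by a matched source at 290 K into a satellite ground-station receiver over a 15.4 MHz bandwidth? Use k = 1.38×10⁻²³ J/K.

−102.1 dBm

P_n = kTB = 1.38×10⁻²³ × 290 × 1.54×10⁷ = 6.16×10⁻¹⁴ W
In dBm: 10 log₁₀(6.16×10⁻¹⁴ / 10⁻³) = −102.1 dBm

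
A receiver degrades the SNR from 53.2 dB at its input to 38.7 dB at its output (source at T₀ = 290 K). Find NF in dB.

14.5 dB

NF (dB) = SNR_in(dB) − SNR_out(dB) when the source is at T₀
NF = 53.2 − 38.7 = 14.5 dB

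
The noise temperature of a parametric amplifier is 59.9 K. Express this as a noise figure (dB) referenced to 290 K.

0.815 dB

F = 1 + T_e/T₀ = 1 + 59.9/290 = 1.20655
NF = 10 log₁₀(1.20655) = 0.815 dB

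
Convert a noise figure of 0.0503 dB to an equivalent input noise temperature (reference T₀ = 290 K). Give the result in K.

F = 10^(0.0503/10) = 1.01165
T_e = (F − 1)·T₀ = (1.01165 − 1) × 290 = 3.38 K

3.38 K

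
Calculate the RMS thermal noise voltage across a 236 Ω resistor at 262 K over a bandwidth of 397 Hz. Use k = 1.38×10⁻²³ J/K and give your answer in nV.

V_n = √(4kTRB)
4kTRB = 4 × 1.38×10⁻²³ × 262 × 2.36×10² × 3.97×10² = 1.36×10⁻¹⁵ V²
V_n = √(1.36×10⁻¹⁵) = 3.68×10⁻⁸ V = 36.8 nV

36.8 nV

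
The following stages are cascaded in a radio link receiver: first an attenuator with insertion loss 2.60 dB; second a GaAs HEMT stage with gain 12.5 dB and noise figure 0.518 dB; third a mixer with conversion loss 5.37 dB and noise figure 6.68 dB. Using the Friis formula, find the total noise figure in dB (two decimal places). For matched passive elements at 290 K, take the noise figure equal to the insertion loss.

Convert to linear (a loss of L dB is a gain of −L dB): F_i = 10^(NF_i/10), G_i = 10^(G_i,dB/10)
  Stage 1: F_1 = 10^(2.60/10) = 1.820, G_1 = 10^(−2.60/10) = 0.5495
  Stage 2: F_2 = 10^(0.518/10) = 1.127, G_2 = 10^(12.5/10) = 17.78
  Stage 3: F_3 = 10^(6.68/10) = 4.656, G_3 = 10^(−5.37/10) = 0.2904
Friis cascade:
  F = 1.820 + (1.127 − 1)/0.5495 + (4.656 − 1)/9.772 = 2.424
NF = 10 log₁₀(2.424) = 3.85 dB

3.85 dB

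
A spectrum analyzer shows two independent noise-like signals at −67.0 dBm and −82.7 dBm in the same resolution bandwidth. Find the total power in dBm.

Convert to linear, add, convert back:
P₁ = 2.00×10⁻¹⁰ W, P₂ = 5.37×10⁻¹² W
P_tot = 2.05×10⁻¹⁰ W → 10 log₁₀(P_tot / 10⁻³) = −66.9 dBm

−66.9 dBm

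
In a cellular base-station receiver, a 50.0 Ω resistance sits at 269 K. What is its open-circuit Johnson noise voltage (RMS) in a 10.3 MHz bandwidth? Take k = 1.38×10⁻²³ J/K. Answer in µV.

V_n = √(4kTRB)
4kTRB = 4 × 1.38×10⁻²³ × 269 × 5.00×10¹ × 1.03×10⁷ = 7.65×10⁻¹² V²
V_n = √(7.65×10⁻¹²) = 2.77×10⁻⁶ V = 2.77 µV

2.77 µV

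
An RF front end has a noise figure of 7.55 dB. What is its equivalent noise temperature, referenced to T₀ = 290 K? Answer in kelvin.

F = 10^(7.55/10) = 5.68853
T_e = (F − 1)·T₀ = (5.68853 − 1) × 290 = 1360 K

1360 K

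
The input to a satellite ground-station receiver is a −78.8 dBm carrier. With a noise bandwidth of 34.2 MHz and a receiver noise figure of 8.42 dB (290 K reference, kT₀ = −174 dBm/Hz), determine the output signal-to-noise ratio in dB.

Noise floor: N = −174 + 10 log₁₀(B) + NF
10 log₁₀(3.42×10⁷) = 75.34 dB
N = −174 + 75.34 + 8.42 = −90.24 dBm
SNR = P_sig − N = −78.8 − (−90.24) = 11.44 dB → 11.4 dB

11.4 dB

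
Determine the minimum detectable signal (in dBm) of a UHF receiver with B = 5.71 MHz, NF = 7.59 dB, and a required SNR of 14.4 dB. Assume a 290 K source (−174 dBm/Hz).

Sensitivity = −174 + 10 log₁₀(B) + NF + SNR_min
= −174 + 67.57 + 7.59 + 14.4
= −84.44 dBm → −84.4 dBm

−84.4 dBm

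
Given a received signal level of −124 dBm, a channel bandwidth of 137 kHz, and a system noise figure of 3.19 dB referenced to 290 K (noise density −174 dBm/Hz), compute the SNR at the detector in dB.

−4.6 dB

Noise floor: N = −174 + 10 log₁₀(B) + NF
10 log₁₀(1.37×10⁵) = 51.37 dB
N = −174 + 51.37 + 3.19 = −119.44 dBm
SNR = P_sig − N = −124 − (−119.44) = −4.56 dB → −4.6 dB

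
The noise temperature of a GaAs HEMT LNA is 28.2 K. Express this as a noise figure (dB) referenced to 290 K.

F = 1 + T_e/T₀ = 1 + 28.2/290 = 1.09724
NF = 10 log₁₀(1.09724) = 0.403 dB

0.403 dB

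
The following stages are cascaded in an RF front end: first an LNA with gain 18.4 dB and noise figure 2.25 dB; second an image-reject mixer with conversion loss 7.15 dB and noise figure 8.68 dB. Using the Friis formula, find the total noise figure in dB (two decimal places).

Convert to linear (a loss of L dB is a gain of −L dB): F_i = 10^(NF_i/10), G_i = 10^(G_i,dB/10)
  Stage 1: F_1 = 10^(2.25/10) = 1.679, G_1 = 10^(18.4/10) = 69.18
  Stage 2: F_2 = 10^(8.68/10) = 7.379, G_2 = 10^(−7.15/10) = 0.1928
Friis cascade:
  F = 1.679 + (7.379 − 1)/69.18 = 1.771
NF = 10 log₁₀(1.771) = 2.48 dB

2.48 dB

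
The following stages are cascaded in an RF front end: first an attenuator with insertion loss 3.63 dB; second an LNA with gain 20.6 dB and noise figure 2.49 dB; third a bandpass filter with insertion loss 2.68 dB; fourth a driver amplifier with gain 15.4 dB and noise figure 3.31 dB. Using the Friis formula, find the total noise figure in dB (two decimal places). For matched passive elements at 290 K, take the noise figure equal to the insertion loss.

6.18 dB

Convert to linear (a loss of L dB is a gain of −L dB): F_i = 10^(NF_i/10), G_i = 10^(G_i,dB/10)
  Stage 1: F_1 = 10^(3.63/10) = 2.307, G_1 = 10^(−3.63/10) = 0.4335
  Stage 2: F_2 = 10^(2.49/10) = 1.774, G_2 = 10^(20.6/10) = 114.8
  Stage 3: F_3 = 10^(2.68/10) = 1.854, G_3 = 10^(−2.68/10) = 0.5395
  Stage 4: F_4 = 10^(3.31/10) = 2.143, G_4 = 10^(15.4/10) = 34.67
Friis cascade:
  F = 2.307 + (1.774 − 1)/0.4335 + (1.854 − 1)/49.77 + (2.143 − 1)/26.85 = 4.152
NF = 10 log₁₀(4.152) = 6.18 dB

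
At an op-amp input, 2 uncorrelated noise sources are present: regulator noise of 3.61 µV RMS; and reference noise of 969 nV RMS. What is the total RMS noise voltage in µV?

3.74 µV

Uncorrelated sources add in power (mean-square): V_tot = √(ΣV_i²)
V_tot = √[(3.61×10⁻⁶)² + (9.69×10⁻⁷)²] = 3.74×10⁻⁶ V = 3.74 µV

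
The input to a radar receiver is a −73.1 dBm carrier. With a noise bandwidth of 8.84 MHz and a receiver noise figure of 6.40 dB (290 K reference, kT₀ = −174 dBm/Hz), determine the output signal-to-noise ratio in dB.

Noise floor: N = −174 + 10 log₁₀(B) + NF
10 log₁₀(8.84×10⁶) = 69.46 dB
N = −174 + 69.46 + 6.40 = −98.14 dBm
SNR = P_sig − N = −73.1 − (−98.14) = 25.04 dB → 25.0 dB

25.0 dB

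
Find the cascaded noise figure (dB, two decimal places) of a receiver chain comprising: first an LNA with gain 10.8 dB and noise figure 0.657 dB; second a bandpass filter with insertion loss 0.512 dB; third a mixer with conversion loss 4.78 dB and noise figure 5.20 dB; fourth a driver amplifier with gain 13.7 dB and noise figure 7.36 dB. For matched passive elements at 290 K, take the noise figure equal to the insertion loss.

4.22 dB

Convert to linear (a loss of L dB is a gain of −L dB): F_i = 10^(NF_i/10), G_i = 10^(G_i,dB/10)
  Stage 1: F_1 = 10^(0.657/10) = 1.163, G_1 = 10^(10.8/10) = 12.02
  Stage 2: F_2 = 10^(0.512/10) = 1.125, G_2 = 10^(−0.512/10) = 0.8888
  Stage 3: F_3 = 10^(5.20/10) = 3.311, G_3 = 10^(−4.78/10) = 0.3327
  Stage 4: F_4 = 10^(7.36/10) = 5.445, G_4 = 10^(13.7/10) = 23.44
Friis cascade:
  F = 1.163 + (1.125 − 1)/12.02 + (3.311 − 1)/10.69 + (5.445 − 1)/3.555 = 2.641
NF = 10 log₁₀(2.641) = 4.22 dB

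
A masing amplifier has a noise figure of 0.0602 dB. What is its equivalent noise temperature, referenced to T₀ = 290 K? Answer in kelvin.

4.05 K

F = 10^(0.0602/10) = 1.01396
T_e = (F − 1)·T₀ = (1.01396 − 1) × 290 = 4.05 K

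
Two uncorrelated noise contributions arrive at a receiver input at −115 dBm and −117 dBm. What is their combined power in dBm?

Convert to linear, add, convert back:
P₁ = 3.16×10⁻¹⁵ W, P₂ = 2.00×10⁻¹⁵ W
P_tot = 5.16×10⁻¹⁵ W → 10 log₁₀(P_tot / 10⁻³) = −112.9 dBm

−112.9 dBm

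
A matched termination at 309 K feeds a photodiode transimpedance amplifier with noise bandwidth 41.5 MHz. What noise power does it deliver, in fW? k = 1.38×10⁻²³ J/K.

177 fW

P_n = kTB = 1.38×10⁻²³ × 309 × 4.15×10⁷ = 1.77×10⁻¹³ W = 177 fW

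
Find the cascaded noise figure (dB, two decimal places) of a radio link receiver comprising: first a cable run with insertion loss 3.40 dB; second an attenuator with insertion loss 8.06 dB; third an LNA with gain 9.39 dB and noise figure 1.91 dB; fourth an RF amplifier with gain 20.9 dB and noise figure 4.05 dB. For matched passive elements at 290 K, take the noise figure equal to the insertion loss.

Convert to linear (a loss of L dB is a gain of −L dB): F_i = 10^(NF_i/10), G_i = 10^(G_i,dB/10)
  Stage 1: F_1 = 10^(3.40/10) = 2.188, G_1 = 10^(−3.40/10) = 0.4571
  Stage 2: F_2 = 10^(8.06/10) = 6.397, G_2 = 10^(−8.06/10) = 0.1563
  Stage 3: F_3 = 10^(1.91/10) = 1.552, G_3 = 10^(9.39/10) = 8.690
  Stage 4: F_4 = 10^(4.05/10) = 2.541, G_4 = 10^(20.9/10) = 123.0
Friis cascade:
  F = 2.188 + (6.397 − 1)/0.4571 + (1.552 − 1)/0.07145 + (2.541 − 1)/0.6209 = 24.21
NF = 10 log₁₀(24.21) = 13.84 dB

13.84 dB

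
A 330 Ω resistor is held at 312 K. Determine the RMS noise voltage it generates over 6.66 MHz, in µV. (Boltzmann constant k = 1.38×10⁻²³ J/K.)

V_n = √(4kTRB)
4kTRB = 4 × 1.38×10⁻²³ × 312 × 3.30×10² × 6.66×10⁶ = 3.79×10⁻¹¹ V²
V_n = √(3.79×10⁻¹¹) = 6.15×10⁻⁶ V = 6.15 µV

6.15 µV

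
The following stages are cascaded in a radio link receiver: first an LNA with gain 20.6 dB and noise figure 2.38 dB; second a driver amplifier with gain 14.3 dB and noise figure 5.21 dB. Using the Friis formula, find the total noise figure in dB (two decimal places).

Convert to linear (a loss of L dB is a gain of −L dB): F_i = 10^(NF_i/10), G_i = 10^(G_i,dB/10)
  Stage 1: F_1 = 10^(2.38/10) = 1.730, G_1 = 10^(20.6/10) = 114.8
  Stage 2: F_2 = 10^(5.21/10) = 3.319, G_2 = 10^(14.3/10) = 26.92
Friis cascade:
  F = 1.730 + (3.319 − 1)/114.8 = 1.750
NF = 10 log₁₀(1.750) = 2.43 dB

2.43 dB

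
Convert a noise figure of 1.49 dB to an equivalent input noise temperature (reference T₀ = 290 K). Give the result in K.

119 K

F = 10^(1.49/10) = 1.40929
T_e = (F − 1)·T₀ = (1.40929 − 1) × 290 = 119 K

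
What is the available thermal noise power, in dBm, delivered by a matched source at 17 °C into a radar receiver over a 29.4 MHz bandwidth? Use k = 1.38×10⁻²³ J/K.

−99.3 dBm

T = 17 °C + 273.15 = 290.15 K
P_n = kTB = 1.38×10⁻²³ × 290.15 × 2.94×10⁷ = 1.18×10⁻¹³ W
In dBm: 10 log₁₀(1.18×10⁻¹³ / 10⁻³) = −99.3 dBm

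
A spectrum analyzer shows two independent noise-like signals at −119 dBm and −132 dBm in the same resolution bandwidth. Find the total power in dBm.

−118.8 dBm

Convert to linear, add, convert back:
P₁ = 1.26×10⁻¹⁵ W, P₂ = 6.31×10⁻¹⁷ W
P_tot = 1.32×10⁻¹⁵ W → 10 log₁₀(P_tot / 10⁻³) = −118.8 dBm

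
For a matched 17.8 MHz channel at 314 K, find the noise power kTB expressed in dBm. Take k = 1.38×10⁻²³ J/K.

−101.1 dBm

P_n = kTB = 1.38×10⁻²³ × 314 × 1.78×10⁷ = 7.71×10⁻¹⁴ W
In dBm: 10 log₁₀(7.71×10⁻¹⁴ / 10⁻³) = −101.1 dBm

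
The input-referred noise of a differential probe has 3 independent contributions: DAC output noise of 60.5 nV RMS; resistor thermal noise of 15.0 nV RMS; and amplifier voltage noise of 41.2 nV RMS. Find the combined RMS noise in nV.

74.7 nV

Uncorrelated sources add in power (mean-square): V_tot = √(ΣV_i²)
V_tot = √[(6.05×10⁻⁸)² + (1.50×10⁻⁸)² + (4.12×10⁻⁸)²] = 7.47×10⁻⁸ V = 74.7 nV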